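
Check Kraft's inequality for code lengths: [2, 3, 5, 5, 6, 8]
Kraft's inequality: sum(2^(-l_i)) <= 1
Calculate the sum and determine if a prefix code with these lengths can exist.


Sum = 2^(-2) + 2^(-3) + 2^(-5) + 2^(-5) + 2^(-6) + 2^(-8)
    = 0.25 + 0.125 + 0.03125 + 0.03125 + 0.015625 + 0.00390625
    = 117/256 = 0.45703125
Since 0.45703125 <= 1, Kraft's inequality IS satisfied.
A prefix code with these lengths CAN exist.

Kraft sum = 0.45703125. Satisfied.


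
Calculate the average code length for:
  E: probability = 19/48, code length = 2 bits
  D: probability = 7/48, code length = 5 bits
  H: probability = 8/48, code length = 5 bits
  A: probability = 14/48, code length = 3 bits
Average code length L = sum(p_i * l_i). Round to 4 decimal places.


Weighted contributions p_i * l_i:
  E: (19/48) * 2 = 38/48
  D: (7/48) * 5 = 35/48
  H: (8/48) * 5 = 40/48
  A: (14/48) * 3 = 42/48
Sum = (38 + 35 + 40 + 42)/48 = 155/48

L = 155/48 = 3.2292 bits/symbol


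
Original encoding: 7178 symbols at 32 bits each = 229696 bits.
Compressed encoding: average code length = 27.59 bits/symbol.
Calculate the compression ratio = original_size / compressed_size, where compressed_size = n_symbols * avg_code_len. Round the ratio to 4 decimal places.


original_size = n_symbols * orig_bits = 7178 * 32 = 229696 bits
compressed_size = n_symbols * avg_code_len = 7178 * 27.59 = 198041.02 bits
ratio = original_size / compressed_size = 229696 / 198041.02 = 1.1598

Compression ratio = 1.1598


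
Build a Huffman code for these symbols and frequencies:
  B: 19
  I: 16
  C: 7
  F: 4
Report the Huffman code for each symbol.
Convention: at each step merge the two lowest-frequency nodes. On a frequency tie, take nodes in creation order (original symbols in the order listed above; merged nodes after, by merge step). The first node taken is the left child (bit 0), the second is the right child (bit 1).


Huffman tree construction:
Step 1: Merge F(4) + C(7) = 11
Step 2: Merge (F+C)(11) + I(16) = 27
Step 3: Merge B(19) + ((F+C)+I)(27) = 46
Read each symbol's code off the tree from the root (left child = 0, right child = 1).

Codes:
  B: 0 (length 1)
  I: 11 (length 2)
  C: 101 (length 3)
  F: 100 (length 3)
Average code length: 84/46 = 1.8261 bits/symbol


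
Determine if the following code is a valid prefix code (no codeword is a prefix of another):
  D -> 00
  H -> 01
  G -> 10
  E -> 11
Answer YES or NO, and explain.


Checking each pair (does one codeword prefix another?):
  D='00' vs H='01': no prefix
  D='00' vs G='10': no prefix
  D='00' vs E='11': no prefix
  H='01' vs D='00': no prefix
  H='01' vs G='10': no prefix
  H='01' vs E='11': no prefix
  G='10' vs D='00': no prefix
  G='10' vs H='01': no prefix
  G='10' vs E='11': no prefix
  E='11' vs D='00': no prefix
  E='11' vs H='01': no prefix
  E='11' vs G='10': no prefix
No violation found over all pairs.

YES -- this is a valid prefix code. No codeword is a prefix of any other codeword.


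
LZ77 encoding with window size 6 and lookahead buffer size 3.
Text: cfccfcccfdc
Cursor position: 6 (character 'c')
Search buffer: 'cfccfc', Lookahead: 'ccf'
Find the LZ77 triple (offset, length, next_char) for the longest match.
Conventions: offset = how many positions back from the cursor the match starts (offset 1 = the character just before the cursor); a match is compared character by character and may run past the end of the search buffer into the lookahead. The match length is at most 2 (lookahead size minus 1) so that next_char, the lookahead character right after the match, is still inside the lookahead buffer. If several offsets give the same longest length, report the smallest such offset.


Try each offset into the search buffer:
  offset=1 (pos 5, char 'c'): match length 2
  offset=2 (pos 4, char 'f'): match length 0
  offset=3 (pos 3, char 'c'): match length 1
  offset=4 (pos 2, char 'c'): match length 2
  offset=5 (pos 1, char 'f'): match length 0
  offset=6 (pos 0, char 'c'): match length 1
Longest match has length 2, found at offsets 1, 4; take the smallest, offset 1.
next_char = character at position 6 + 2 = 8 -> 'f'

Best match: offset=1, length=2 (matching 'cc' starting at position 5)
LZ77 triple: (1, 2, 'f')


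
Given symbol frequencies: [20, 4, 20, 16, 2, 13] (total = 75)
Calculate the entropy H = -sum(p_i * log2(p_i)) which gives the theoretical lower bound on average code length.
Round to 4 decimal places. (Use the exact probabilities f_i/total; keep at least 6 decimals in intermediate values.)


Per-symbol terms -p_i * log2(p_i) with p_i = f_i/75:
  p = 20/75 = 0.266667: log2(p) = -1.906891, -p*log2(p) = 0.508504
  p = 4/75 = 0.053333: log2(p) = -4.228819, -p*log2(p) = 0.225537
  p = 20/75 = 0.266667: log2(p) = -1.906891, -p*log2(p) = 0.508504
  p = 16/75 = 0.213333: log2(p) = -2.228819, -p*log2(p) = 0.475481
  p = 2/75 = 0.026667: log2(p) = -5.228819, -p*log2(p) = 0.139435
  p = 13/75 = 0.173333: log2(p) = -2.528379, -p*log2(p) = 0.438252
H = 0.508504 + 0.225537 + 0.508504 + 0.475481 + 0.139435 + 0.438252 = 2.295713

H = 2.2957 bits/symbol


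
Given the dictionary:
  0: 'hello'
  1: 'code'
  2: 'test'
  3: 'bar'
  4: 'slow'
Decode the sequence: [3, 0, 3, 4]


Look up each index in the dictionary:
  3 -> 'bar'
  0 -> 'hello'
  3 -> 'bar'
  4 -> 'slow'

Decoded: "bar hello bar slow"


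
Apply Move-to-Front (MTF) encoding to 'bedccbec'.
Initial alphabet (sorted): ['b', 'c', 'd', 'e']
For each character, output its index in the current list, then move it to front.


MTF encoding:
'b': index 0 in ['b', 'c', 'd', 'e'] -> ['b', 'c', 'd', 'e']
'e': index 3 in ['b', 'c', 'd', 'e'] -> ['e', 'b', 'c', 'd']
'd': index 3 in ['e', 'b', 'c', 'd'] -> ['d', 'e', 'b', 'c']
'c': index 3 in ['d', 'e', 'b', 'c'] -> ['c', 'd', 'e', 'b']
'c': index 0 in ['c', 'd', 'e', 'b'] -> ['c', 'd', 'e', 'b']
'b': index 3 in ['c', 'd', 'e', 'b'] -> ['b', 'c', 'd', 'e']
'e': index 3 in ['b', 'c', 'd', 'e'] -> ['e', 'b', 'c', 'd']
'c': index 2 in ['e', 'b', 'c', 'd'] -> ['c', 'e', 'b', 'd']


Output: [0, 3, 3, 3, 0, 3, 3, 2]


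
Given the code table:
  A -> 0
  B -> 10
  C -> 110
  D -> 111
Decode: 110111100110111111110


Decoding:
110 -> C
111 -> D
10 -> B
0 -> A
110 -> C
111 -> D
111 -> D
110 -> C


Result: CDBACDDC


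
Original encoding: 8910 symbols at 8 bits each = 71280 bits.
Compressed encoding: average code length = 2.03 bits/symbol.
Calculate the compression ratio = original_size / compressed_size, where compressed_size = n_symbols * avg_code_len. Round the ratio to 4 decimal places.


original_size = n_symbols * orig_bits = 8910 * 8 = 71280 bits
compressed_size = n_symbols * avg_code_len = 8910 * 2.03 = 18087.3 bits
ratio = original_size / compressed_size = 71280 / 18087.3 = 3.9409

Compression ratio = 3.9409


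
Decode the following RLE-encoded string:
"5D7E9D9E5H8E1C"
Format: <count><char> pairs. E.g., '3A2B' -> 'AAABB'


Expanding each <count><char> pair:
  5D -> 'DDDDD'
  7E -> 'EEEEEEE'
  9D -> 'DDDDDDDDD'
  9E -> 'EEEEEEEEE'
  5H -> 'HHHHH'
  8E -> 'EEEEEEEE'
  1C -> 'C'

Decoded = DDDDDEEEEEEEDDDDDDDDDEEEEEEEEEHHHHHEEEEEEEEC


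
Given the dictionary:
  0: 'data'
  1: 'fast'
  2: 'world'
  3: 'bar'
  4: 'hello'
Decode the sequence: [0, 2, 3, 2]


Look up each index in the dictionary:
  0 -> 'data'
  2 -> 'world'
  3 -> 'bar'
  2 -> 'world'

Decoded: "data world bar world"


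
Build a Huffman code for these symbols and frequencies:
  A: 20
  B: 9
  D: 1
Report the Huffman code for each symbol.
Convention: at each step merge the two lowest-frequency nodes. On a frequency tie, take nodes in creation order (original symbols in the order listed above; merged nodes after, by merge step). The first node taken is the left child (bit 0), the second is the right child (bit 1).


Huffman tree construction:
Step 1: Merge D(1) + B(9) = 10
Step 2: Merge (D+B)(10) + A(20) = 30
Read each symbol's code off the tree from the root (left child = 0, right child = 1).

Codes:
  A: 1 (length 1)
  B: 01 (length 2)
  D: 00 (length 2)
Average code length: 40/30 = 1.3333 bits/symbol


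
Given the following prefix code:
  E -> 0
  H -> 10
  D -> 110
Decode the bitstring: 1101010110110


Decoding step by step:
Bits 110 -> D
Bits 10 -> H
Bits 10 -> H
Bits 110 -> D
Bits 110 -> D


Decoded message: DHHDD


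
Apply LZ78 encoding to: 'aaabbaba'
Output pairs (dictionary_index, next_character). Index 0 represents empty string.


LZ78 encoding steps:
Dictionary: {0: ''}
Step 1: w='' (idx 0), next='a' -> output (0, 'a'), add 'a' as idx 1
Step 2: w='a' (idx 1), next='a' -> output (1, 'a'), add 'aa' as idx 2
Step 3: w='' (idx 0), next='b' -> output (0, 'b'), add 'b' as idx 3
Step 4: w='b' (idx 3), next='a' -> output (3, 'a'), add 'ba' as idx 4
Step 5: w='ba' (idx 4), end of input -> output (4, '')


Encoded: [(0, 'a'), (1, 'a'), (0, 'b'), (3, 'a'), (4, '')]


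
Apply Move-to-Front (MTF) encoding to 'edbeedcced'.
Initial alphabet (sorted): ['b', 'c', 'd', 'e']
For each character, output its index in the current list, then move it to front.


MTF encoding:
'e': index 3 in ['b', 'c', 'd', 'e'] -> ['e', 'b', 'c', 'd']
'd': index 3 in ['e', 'b', 'c', 'd'] -> ['d', 'e', 'b', 'c']
'b': index 2 in ['d', 'e', 'b', 'c'] -> ['b', 'd', 'e', 'c']
'e': index 2 in ['b', 'd', 'e', 'c'] -> ['e', 'b', 'd', 'c']
'e': index 0 in ['e', 'b', 'd', 'c'] -> ['e', 'b', 'd', 'c']
'd': index 2 in ['e', 'b', 'd', 'c'] -> ['d', 'e', 'b', 'c']
'c': index 3 in ['d', 'e', 'b', 'c'] -> ['c', 'd', 'e', 'b']
'c': index 0 in ['c', 'd', 'e', 'b'] -> ['c', 'd', 'e', 'b']
'e': index 2 in ['c', 'd', 'e', 'b'] -> ['e', 'c', 'd', 'b']
'd': index 2 in ['e', 'c', 'd', 'b'] -> ['d', 'e', 'c', 'b']


Output: [3, 3, 2, 2, 0, 2, 3, 0, 2, 2]


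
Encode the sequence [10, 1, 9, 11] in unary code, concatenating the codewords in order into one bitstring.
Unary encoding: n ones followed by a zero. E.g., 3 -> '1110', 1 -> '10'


Encode each number as n ones followed by a terminating 0:
  10 -> 11111111110 (11 bits)
  1 -> 10 (2 bits)
  9 -> 1111111110 (10 bits)
  11 -> 111111111110 (12 bits)
Total length = 11 + 2 + 10 + 12 = 35 bits.

Unary([10, 1, 9, 11]) = 11111111110101111111110111111111110 (35 bits)


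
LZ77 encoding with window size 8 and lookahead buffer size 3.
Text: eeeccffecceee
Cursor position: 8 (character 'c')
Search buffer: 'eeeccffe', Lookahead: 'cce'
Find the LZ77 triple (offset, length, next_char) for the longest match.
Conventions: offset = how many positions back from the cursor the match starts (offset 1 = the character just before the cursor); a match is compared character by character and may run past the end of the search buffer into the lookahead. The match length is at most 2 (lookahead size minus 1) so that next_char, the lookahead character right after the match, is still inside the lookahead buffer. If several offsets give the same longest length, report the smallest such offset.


Try each offset into the search buffer:
  offset=1 (pos 7, char 'e'): match length 0
  offset=2 (pos 6, char 'f'): match length 0
  offset=3 (pos 5, char 'f'): match length 0
  offset=4 (pos 4, char 'c'): match length 1
  offset=5 (pos 3, char 'c'): match length 2
  offset=6 (pos 2, char 'e'): match length 0
  offset=7 (pos 1, char 'e'): match length 0
  offset=8 (pos 0, char 'e'): match length 0
Longest match has length 2 at offset 5.
next_char = character at position 8 + 2 = 10 -> 'e'

Best match: offset=5, length=2 (matching 'cc' starting at position 3)
LZ77 triple: (5, 2, 'e')


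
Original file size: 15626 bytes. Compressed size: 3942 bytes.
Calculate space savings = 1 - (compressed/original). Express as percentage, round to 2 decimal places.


ratio = compressed/original = 3942/15626 = 0.252272
savings = 1 - ratio = 1 - 0.252272 = 0.747728
as a percentage: 0.747728 * 100 = 74.77%

Space savings = 1 - 3942/15626 = 74.77%


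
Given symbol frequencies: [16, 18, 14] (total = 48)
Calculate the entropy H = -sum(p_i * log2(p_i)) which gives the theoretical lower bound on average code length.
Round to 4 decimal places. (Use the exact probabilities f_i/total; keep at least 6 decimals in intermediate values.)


Per-symbol terms -p_i * log2(p_i) with p_i = f_i/48:
  p = 16/48 = 0.333333: log2(p) = -1.584963, -p*log2(p) = 0.528321
  p = 18/48 = 0.375000: log2(p) = -1.415037, -p*log2(p) = 0.530639
  p = 14/48 = 0.291667: log2(p) = -1.777608, -p*log2(p) = 0.518469
H = 0.528321 + 0.530639 + 0.518469 = 1.577429

H = 1.5774 bits/symbol


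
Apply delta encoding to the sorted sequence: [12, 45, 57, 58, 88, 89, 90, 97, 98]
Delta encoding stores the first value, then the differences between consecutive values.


First value: 12
Deltas:
  45 - 12 = 33
  57 - 45 = 12
  58 - 57 = 1
  88 - 58 = 30
  89 - 88 = 1
  90 - 89 = 1
  97 - 90 = 7
  98 - 97 = 1


Delta encoded: [12, 33, 12, 1, 30, 1, 1, 7, 1]


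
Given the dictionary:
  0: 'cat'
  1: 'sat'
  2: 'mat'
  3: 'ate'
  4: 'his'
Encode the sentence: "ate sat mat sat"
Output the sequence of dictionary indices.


Look up each word in the dictionary:
  'ate' -> 3
  'sat' -> 1
  'mat' -> 2
  'sat' -> 1

Encoded: [3, 1, 2, 1]


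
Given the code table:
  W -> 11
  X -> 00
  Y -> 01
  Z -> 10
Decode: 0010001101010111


Decoding:
00 -> X
10 -> Z
00 -> X
11 -> W
01 -> Y
01 -> Y
01 -> Y
11 -> W


Result: XZXWYYYW


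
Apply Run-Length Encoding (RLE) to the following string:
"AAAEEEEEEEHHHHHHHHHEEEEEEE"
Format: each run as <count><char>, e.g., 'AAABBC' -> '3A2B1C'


Scanning runs left to right:
  i=0: run of 'A' x 3 -> '3A'
  i=3: run of 'E' x 7 -> '7E'
  i=10: run of 'H' x 9 -> '9H'
  i=19: run of 'E' x 7 -> '7E'

RLE = 3A7E9H7E


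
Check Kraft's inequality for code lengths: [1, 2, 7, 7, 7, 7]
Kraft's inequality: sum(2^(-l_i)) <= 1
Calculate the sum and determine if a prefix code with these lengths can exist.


Sum = 2^(-1) + 2^(-2) + 2^(-7) + 2^(-7) + 2^(-7) + 2^(-7)
    = 0.5 + 0.25 + 0.0078125 + 0.0078125 + 0.0078125 + 0.0078125
    = 100/128 = 0.78125
Since 0.78125 <= 1, Kraft's inequality IS satisfied.
A prefix code with these lengths CAN exist.

Kraft sum = 0.78125. Satisfied.


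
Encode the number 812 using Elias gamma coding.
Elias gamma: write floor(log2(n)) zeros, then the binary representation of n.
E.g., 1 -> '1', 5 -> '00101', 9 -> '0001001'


num_bits = floor(log2(812)) + 1 = 10
leading_zeros = num_bits - 1 = 9
binary(812) = 1100101100

Elias gamma(812) = '000000000' + '1100101100' = 0000000001100101100 (19 bits)


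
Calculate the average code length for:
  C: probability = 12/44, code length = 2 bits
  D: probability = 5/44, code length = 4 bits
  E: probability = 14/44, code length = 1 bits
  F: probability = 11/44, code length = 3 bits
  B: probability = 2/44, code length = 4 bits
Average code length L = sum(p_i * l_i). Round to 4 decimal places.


Weighted contributions p_i * l_i:
  C: (12/44) * 2 = 24/44
  D: (5/44) * 4 = 20/44
  E: (14/44) * 1 = 14/44
  F: (11/44) * 3 = 33/44
  B: (2/44) * 4 = 8/44
Sum = (24 + 20 + 14 + 33 + 8)/44 = 99/44

L = 99/44 = 2.2500 bits/symbol


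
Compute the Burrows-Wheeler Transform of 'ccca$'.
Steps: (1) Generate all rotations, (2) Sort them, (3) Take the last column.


Rotations (sorted):
  0: $ccca -> last char: a
  1: a$ccc -> last char: c
  2: ca$cc -> last char: c
  3: cca$c -> last char: c
  4: ccca$ -> last char: $


BWT = accc$


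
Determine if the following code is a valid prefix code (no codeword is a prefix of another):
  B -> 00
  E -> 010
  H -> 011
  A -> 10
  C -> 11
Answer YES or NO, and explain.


Checking each pair (does one codeword prefix another?):
  B='00' vs E='010': no prefix
  B='00' vs H='011': no prefix
  B='00' vs A='10': no prefix
  B='00' vs C='11': no prefix
  E='010' vs B='00': no prefix
  E='010' vs H='011': no prefix
  E='010' vs A='10': no prefix
  E='010' vs C='11': no prefix
  H='011' vs B='00': no prefix
  H='011' vs E='010': no prefix
  H='011' vs A='10': no prefix
  H='011' vs C='11': no prefix
  A='10' vs B='00': no prefix
  A='10' vs E='010': no prefix
  A='10' vs H='011': no prefix
  A='10' vs C='11': no prefix
  C='11' vs B='00': no prefix
  C='11' vs E='010': no prefix
  C='11' vs H='011': no prefix
  C='11' vs A='10': no prefix
No violation found over all pairs.

YES -- this is a valid prefix code. No codeword is a prefix of any other codeword.


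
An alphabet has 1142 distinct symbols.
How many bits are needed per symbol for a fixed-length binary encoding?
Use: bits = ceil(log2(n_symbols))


log2(1142) = 10.1573
Bracket: 2^10 = 1024 < 1142 <= 2^11 = 2048
So ceil(log2(1142)) = 11

bits = ceil(log2(1142)) = ceil(10.1573) = 11 bits


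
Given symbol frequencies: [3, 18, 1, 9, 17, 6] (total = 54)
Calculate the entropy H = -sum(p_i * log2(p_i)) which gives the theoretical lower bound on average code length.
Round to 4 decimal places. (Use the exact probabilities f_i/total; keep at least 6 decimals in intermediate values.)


Per-symbol terms -p_i * log2(p_i) with p_i = f_i/54:
  p = 3/54 = 0.055556: log2(p) = -4.169925, -p*log2(p) = 0.231663
  p = 18/54 = 0.333333: log2(p) = -1.584963, -p*log2(p) = 0.528321
  p = 1/54 = 0.018519: log2(p) = -5.754888, -p*log2(p) = 0.106572
  p = 9/54 = 0.166667: log2(p) = -2.584963, -p*log2(p) = 0.430827
  p = 17/54 = 0.314815: log2(p) = -1.667425, -p*log2(p) = 0.524930
  p = 6/54 = 0.111111: log2(p) = -3.169925, -p*log2(p) = 0.352214
H = 0.231663 + 0.528321 + 0.106572 + 0.430827 + 0.524930 + 0.352214 = 2.174527

H = 2.1745 bits/symbol


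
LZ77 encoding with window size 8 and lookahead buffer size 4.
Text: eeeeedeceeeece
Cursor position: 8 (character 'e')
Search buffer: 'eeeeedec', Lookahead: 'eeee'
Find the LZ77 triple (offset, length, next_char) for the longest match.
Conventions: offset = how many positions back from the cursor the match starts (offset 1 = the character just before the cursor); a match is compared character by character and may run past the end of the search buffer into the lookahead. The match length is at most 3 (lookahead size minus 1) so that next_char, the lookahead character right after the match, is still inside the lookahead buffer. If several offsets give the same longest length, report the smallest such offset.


Try each offset into the search buffer:
  offset=1 (pos 7, char 'c'): match length 0
  offset=2 (pos 6, char 'e'): match length 1
  offset=3 (pos 5, char 'd'): match length 0
  offset=4 (pos 4, char 'e'): match length 1
  offset=5 (pos 3, char 'e'): match length 2
  offset=6 (pos 2, char 'e'): match length 3
  offset=7 (pos 1, char 'e'): match length 3
  offset=8 (pos 0, char 'e'): match length 3
Longest match has length 3, found at offsets 6, 7, 8; take the smallest, offset 6.
next_char = character at position 8 + 3 = 11 -> 'e'

Best match: offset=6, length=3 (matching 'eee' starting at position 2)
LZ77 triple: (6, 3, 'e')


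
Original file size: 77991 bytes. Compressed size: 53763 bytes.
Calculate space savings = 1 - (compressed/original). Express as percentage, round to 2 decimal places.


ratio = compressed/original = 53763/77991 = 0.689349
savings = 1 - ratio = 1 - 0.689349 = 0.310651
as a percentage: 0.310651 * 100 = 31.07%

Space savings = 1 - 53763/77991 = 31.07%


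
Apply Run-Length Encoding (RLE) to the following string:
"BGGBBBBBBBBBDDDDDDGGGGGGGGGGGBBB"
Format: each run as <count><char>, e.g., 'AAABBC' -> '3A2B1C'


Scanning runs left to right:
  i=0: run of 'B' x 1 -> '1B'
  i=1: run of 'G' x 2 -> '2G'
  i=3: run of 'B' x 9 -> '9B'
  i=12: run of 'D' x 6 -> '6D'
  i=18: run of 'G' x 11 -> '11G'
  i=29: run of 'B' x 3 -> '3B'

RLE = 1B2G9B6D11G3B


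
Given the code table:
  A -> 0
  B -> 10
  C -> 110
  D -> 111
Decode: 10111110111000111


Decoding:
10 -> B
111 -> D
110 -> C
111 -> D
0 -> A
0 -> A
0 -> A
111 -> D


Result: BDCDAAAD


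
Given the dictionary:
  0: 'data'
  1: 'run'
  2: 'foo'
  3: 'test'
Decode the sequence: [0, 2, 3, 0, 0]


Look up each index in the dictionary:
  0 -> 'data'
  2 -> 'foo'
  3 -> 'test'
  0 -> 'data'
  0 -> 'data'

Decoded: "data foo test data data"


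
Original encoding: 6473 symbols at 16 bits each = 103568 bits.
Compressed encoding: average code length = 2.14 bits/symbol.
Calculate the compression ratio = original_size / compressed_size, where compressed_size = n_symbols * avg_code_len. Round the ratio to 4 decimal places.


original_size = n_symbols * orig_bits = 6473 * 16 = 103568 bits
compressed_size = n_symbols * avg_code_len = 6473 * 2.14 = 13852.22 bits
ratio = original_size / compressed_size = 103568 / 13852.22 = 7.4766

Compression ratio = 7.4766


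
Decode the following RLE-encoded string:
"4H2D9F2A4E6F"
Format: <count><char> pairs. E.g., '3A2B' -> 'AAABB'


Expanding each <count><char> pair:
  4H -> 'HHHH'
  2D -> 'DD'
  9F -> 'FFFFFFFFF'
  2A -> 'AA'
  4E -> 'EEEE'
  6F -> 'FFFFFF'

Decoded = HHHHDDFFFFFFFFFAAEEEEFFFFFF


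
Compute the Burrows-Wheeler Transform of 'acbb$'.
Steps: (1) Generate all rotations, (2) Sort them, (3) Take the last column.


Rotations (sorted):
  0: $acbb -> last char: b
  1: acbb$ -> last char: $
  2: b$acb -> last char: b
  3: bb$ac -> last char: c
  4: cbb$a -> last char: a


BWT = b$bca


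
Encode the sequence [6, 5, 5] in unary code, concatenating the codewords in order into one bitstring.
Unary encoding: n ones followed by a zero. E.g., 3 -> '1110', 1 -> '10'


Encode each number as n ones followed by a terminating 0:
  6 -> 1111110 (7 bits)
  5 -> 111110 (6 bits)
  5 -> 111110 (6 bits)
Total length = 7 + 6 + 6 = 19 bits.

Unary([6, 5, 5]) = 1111110111110111110 (19 bits)


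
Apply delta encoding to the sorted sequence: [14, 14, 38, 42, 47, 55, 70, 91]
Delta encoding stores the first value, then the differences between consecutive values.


First value: 14
Deltas:
  14 - 14 = 0
  38 - 14 = 24
  42 - 38 = 4
  47 - 42 = 5
  55 - 47 = 8
  70 - 55 = 15
  91 - 70 = 21


Delta encoded: [14, 0, 24, 4, 5, 8, 15, 21]


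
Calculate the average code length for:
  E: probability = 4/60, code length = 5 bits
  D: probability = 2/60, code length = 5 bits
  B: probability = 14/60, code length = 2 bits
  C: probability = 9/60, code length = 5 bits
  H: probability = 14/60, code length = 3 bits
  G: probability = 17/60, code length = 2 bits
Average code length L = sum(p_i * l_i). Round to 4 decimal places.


Weighted contributions p_i * l_i:
  E: (4/60) * 5 = 20/60
  D: (2/60) * 5 = 10/60
  B: (14/60) * 2 = 28/60
  C: (9/60) * 5 = 45/60
  H: (14/60) * 3 = 42/60
  G: (17/60) * 2 = 34/60
Sum = (20 + 10 + 28 + 45 + 42 + 34)/60 = 179/60

L = 179/60 = 2.9833 bits/symbol


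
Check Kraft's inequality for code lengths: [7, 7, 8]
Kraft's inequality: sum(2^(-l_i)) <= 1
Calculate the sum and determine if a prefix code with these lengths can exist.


Sum = 2^(-7) + 2^(-7) + 2^(-8)
    = 0.0078125 + 0.0078125 + 0.00390625
    = 5/256 = 0.01953125
Since 0.01953125 <= 1, Kraft's inequality IS satisfied.
A prefix code with these lengths CAN exist.

Kraft sum = 0.01953125. Satisfied.


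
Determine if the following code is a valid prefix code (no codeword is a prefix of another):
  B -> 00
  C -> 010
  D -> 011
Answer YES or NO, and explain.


Checking each pair (does one codeword prefix another?):
  B='00' vs C='010': no prefix
  B='00' vs D='011': no prefix
  C='010' vs B='00': no prefix
  C='010' vs D='011': no prefix
  D='011' vs B='00': no prefix
  D='011' vs C='010': no prefix
No violation found over all pairs.

YES -- this is a valid prefix code. No codeword is a prefix of any other codeword.


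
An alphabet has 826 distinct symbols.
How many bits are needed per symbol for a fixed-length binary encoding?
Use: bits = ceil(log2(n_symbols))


log2(826) = 9.69
Bracket: 2^9 = 512 < 826 <= 2^10 = 1024
So ceil(log2(826)) = 10

bits = ceil(log2(826)) = ceil(9.69) = 10 bits


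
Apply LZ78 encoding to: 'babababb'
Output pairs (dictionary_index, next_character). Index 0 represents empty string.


LZ78 encoding steps:
Dictionary: {0: ''}
Step 1: w='' (idx 0), next='b' -> output (0, 'b'), add 'b' as idx 1
Step 2: w='' (idx 0), next='a' -> output (0, 'a'), add 'a' as idx 2
Step 3: w='b' (idx 1), next='a' -> output (1, 'a'), add 'ba' as idx 3
Step 4: w='ba' (idx 3), next='b' -> output (3, 'b'), add 'bab' as idx 4
Step 5: w='b' (idx 1), end of input -> output (1, '')


Encoded: [(0, 'b'), (0, 'a'), (1, 'a'), (3, 'b'), (1, '')]


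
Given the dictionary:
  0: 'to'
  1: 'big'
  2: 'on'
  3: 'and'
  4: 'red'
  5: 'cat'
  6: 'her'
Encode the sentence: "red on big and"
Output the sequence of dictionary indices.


Look up each word in the dictionary:
  'red' -> 4
  'on' -> 2
  'big' -> 1
  'and' -> 3

Encoded: [4, 2, 1, 3]


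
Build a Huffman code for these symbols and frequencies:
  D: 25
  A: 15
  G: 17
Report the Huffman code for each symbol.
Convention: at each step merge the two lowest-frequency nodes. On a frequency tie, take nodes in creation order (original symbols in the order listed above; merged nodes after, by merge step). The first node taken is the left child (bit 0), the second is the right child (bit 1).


Huffman tree construction:
Step 1: Merge A(15) + G(17) = 32
Step 2: Merge D(25) + (A+G)(32) = 57
Read each symbol's code off the tree from the root (left child = 0, right child = 1).

Codes:
  D: 0 (length 1)
  A: 10 (length 2)
  G: 11 (length 2)
Average code length: 89/57 = 1.5614 bits/symbol


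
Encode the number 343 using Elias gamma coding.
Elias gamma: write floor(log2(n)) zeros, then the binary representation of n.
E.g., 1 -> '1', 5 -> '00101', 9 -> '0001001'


num_bits = floor(log2(343)) + 1 = 9
leading_zeros = num_bits - 1 = 8
binary(343) = 101010111

Elias gamma(343) = '00000000' + '101010111' = 00000000101010111 (17 bits)


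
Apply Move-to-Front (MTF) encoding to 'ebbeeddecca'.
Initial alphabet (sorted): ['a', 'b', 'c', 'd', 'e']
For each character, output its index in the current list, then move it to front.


MTF encoding:
'e': index 4 in ['a', 'b', 'c', 'd', 'e'] -> ['e', 'a', 'b', 'c', 'd']
'b': index 2 in ['e', 'a', 'b', 'c', 'd'] -> ['b', 'e', 'a', 'c', 'd']
'b': index 0 in ['b', 'e', 'a', 'c', 'd'] -> ['b', 'e', 'a', 'c', 'd']
'e': index 1 in ['b', 'e', 'a', 'c', 'd'] -> ['e', 'b', 'a', 'c', 'd']
'e': index 0 in ['e', 'b', 'a', 'c', 'd'] -> ['e', 'b', 'a', 'c', 'd']
'd': index 4 in ['e', 'b', 'a', 'c', 'd'] -> ['d', 'e', 'b', 'a', 'c']
'd': index 0 in ['d', 'e', 'b', 'a', 'c'] -> ['d', 'e', 'b', 'a', 'c']
'e': index 1 in ['d', 'e', 'b', 'a', 'c'] -> ['e', 'd', 'b', 'a', 'c']
'c': index 4 in ['e', 'd', 'b', 'a', 'c'] -> ['c', 'e', 'd', 'b', 'a']
'c': index 0 in ['c', 'e', 'd', 'b', 'a'] -> ['c', 'e', 'd', 'b', 'a']
'a': index 4 in ['c', 'e', 'd', 'b', 'a'] -> ['a', 'c', 'e', 'd', 'b']


Output: [4, 2, 0, 1, 0, 4, 0, 1, 4, 0, 4]


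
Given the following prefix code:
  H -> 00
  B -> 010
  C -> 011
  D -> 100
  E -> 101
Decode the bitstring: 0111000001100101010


Decoding step by step:
Bits 011 -> C
Bits 100 -> D
Bits 00 -> H
Bits 011 -> C
Bits 00 -> H
Bits 101 -> E
Bits 010 -> B


Decoded message: CDHCHEB


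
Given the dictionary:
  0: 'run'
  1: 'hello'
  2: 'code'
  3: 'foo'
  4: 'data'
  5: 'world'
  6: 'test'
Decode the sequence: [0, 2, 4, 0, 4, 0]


Look up each index in the dictionary:
  0 -> 'run'
  2 -> 'code'
  4 -> 'data'
  0 -> 'run'
  4 -> 'data'
  0 -> 'run'

Decoded: "run code data run data run"


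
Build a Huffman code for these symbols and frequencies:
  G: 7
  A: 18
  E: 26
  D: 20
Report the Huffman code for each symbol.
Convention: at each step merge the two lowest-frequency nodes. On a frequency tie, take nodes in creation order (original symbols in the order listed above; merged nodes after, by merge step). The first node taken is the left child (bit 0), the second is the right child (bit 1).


Huffman tree construction:
Step 1: Merge G(7) + A(18) = 25
Step 2: Merge D(20) + (G+A)(25) = 45
Step 3: Merge E(26) + (D+(G+A))(45) = 71
Read each symbol's code off the tree from the root (left child = 0, right child = 1).

Codes:
  G: 110 (length 3)
  A: 111 (length 3)
  E: 0 (length 1)
  D: 10 (length 2)
Average code length: 141/71 = 1.9859 bits/symbol


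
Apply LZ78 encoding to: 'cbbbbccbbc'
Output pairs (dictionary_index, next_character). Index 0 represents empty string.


LZ78 encoding steps:
Dictionary: {0: ''}
Step 1: w='' (idx 0), next='c' -> output (0, 'c'), add 'c' as idx 1
Step 2: w='' (idx 0), next='b' -> output (0, 'b'), add 'b' as idx 2
Step 3: w='b' (idx 2), next='b' -> output (2, 'b'), add 'bb' as idx 3
Step 4: w='b' (idx 2), next='c' -> output (2, 'c'), add 'bc' as idx 4
Step 5: w='c' (idx 1), next='b' -> output (1, 'b'), add 'cb' as idx 5
Step 6: w='bc' (idx 4), end of input -> output (4, '')


Encoded: [(0, 'c'), (0, 'b'), (2, 'b'), (2, 'c'), (1, 'b'), (4, '')]


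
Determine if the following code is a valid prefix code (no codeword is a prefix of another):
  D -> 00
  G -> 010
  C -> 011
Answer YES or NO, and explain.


Checking each pair (does one codeword prefix another?):
  D='00' vs G='010': no prefix
  D='00' vs C='011': no prefix
  G='010' vs D='00': no prefix
  G='010' vs C='011': no prefix
  C='011' vs D='00': no prefix
  C='011' vs G='010': no prefix
No violation found over all pairs.

YES -- this is a valid prefix code. No codeword is a prefix of any other codeword.


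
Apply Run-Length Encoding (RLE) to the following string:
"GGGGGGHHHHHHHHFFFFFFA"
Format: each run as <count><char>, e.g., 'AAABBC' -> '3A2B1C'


Scanning runs left to right:
  i=0: run of 'G' x 6 -> '6G'
  i=6: run of 'H' x 8 -> '8H'
  i=14: run of 'F' x 6 -> '6F'
  i=20: run of 'A' x 1 -> '1A'

RLE = 6G8H6F1A


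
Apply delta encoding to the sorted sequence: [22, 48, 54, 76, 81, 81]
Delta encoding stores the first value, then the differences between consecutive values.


First value: 22
Deltas:
  48 - 22 = 26
  54 - 48 = 6
  76 - 54 = 22
  81 - 76 = 5
  81 - 81 = 0


Delta encoded: [22, 26, 6, 22, 5, 0]


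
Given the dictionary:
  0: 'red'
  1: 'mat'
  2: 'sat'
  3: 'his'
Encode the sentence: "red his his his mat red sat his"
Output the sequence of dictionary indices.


Look up each word in the dictionary:
  'red' -> 0
  'his' -> 3
  'his' -> 3
  'his' -> 3
  'mat' -> 1
  'red' -> 0
  'sat' -> 2
  'his' -> 3

Encoded: [0, 3, 3, 3, 1, 0, 2, 3]


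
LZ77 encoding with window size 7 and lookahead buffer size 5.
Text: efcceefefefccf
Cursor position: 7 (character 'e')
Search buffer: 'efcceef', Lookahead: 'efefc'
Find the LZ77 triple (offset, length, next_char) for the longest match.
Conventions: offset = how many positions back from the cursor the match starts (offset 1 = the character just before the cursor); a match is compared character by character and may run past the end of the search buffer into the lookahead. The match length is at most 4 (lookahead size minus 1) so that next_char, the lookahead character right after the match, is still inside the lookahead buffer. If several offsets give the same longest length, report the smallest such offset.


Try each offset into the search buffer:
  offset=1 (pos 6, char 'f'): match length 0
  offset=2 (pos 5, char 'e'): match length 4
  offset=3 (pos 4, char 'e'): match length 1
  offset=4 (pos 3, char 'c'): match length 0
  offset=5 (pos 2, char 'c'): match length 0
  offset=6 (pos 1, char 'f'): match length 0
  offset=7 (pos 0, char 'e'): match length 2
Longest match has length 4 at offset 2.
next_char = character at position 7 + 4 = 11 -> 'c'

Best match: offset=2, length=4 (matching 'efef' starting at position 5)
LZ77 triple: (2, 4, 'c')


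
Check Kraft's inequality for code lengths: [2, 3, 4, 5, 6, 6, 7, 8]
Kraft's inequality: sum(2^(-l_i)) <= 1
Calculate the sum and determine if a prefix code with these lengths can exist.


Sum = 2^(-2) + 2^(-3) + 2^(-4) + 2^(-5) + 2^(-6) + 2^(-6) + 2^(-7) + 2^(-8)
    = 0.25 + 0.125 + 0.0625 + 0.03125 + 0.015625 + 0.015625 + 0.0078125 + 0.00390625
    = 131/256 = 0.51171875
Since 0.51171875 <= 1, Kraft's inequality IS satisfied.
A prefix code with these lengths CAN exist.

Kraft sum = 0.51171875. Satisfied.


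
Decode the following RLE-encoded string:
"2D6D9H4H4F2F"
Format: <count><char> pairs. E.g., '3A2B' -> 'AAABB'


Expanding each <count><char> pair:
  2D -> 'DD'
  6D -> 'DDDDDD'
  9H -> 'HHHHHHHHH'
  4H -> 'HHHH'
  4F -> 'FFFF'
  2F -> 'FF'

Decoded = DDDDDDDDHHHHHHHHHHHHHFFFFFF


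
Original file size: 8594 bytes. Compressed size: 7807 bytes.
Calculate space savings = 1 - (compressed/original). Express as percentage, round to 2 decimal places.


ratio = compressed/original = 7807/8594 = 0.908424
savings = 1 - ratio = 1 - 0.908424 = 0.091576
as a percentage: 0.091576 * 100 = 9.16%

Space savings = 1 - 7807/8594 = 9.16%


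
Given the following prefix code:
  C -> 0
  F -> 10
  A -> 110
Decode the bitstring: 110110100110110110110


Decoding step by step:
Bits 110 -> A
Bits 110 -> A
Bits 10 -> F
Bits 0 -> C
Bits 110 -> A
Bits 110 -> A
Bits 110 -> A
Bits 110 -> A


Decoded message: AAFCAAAA


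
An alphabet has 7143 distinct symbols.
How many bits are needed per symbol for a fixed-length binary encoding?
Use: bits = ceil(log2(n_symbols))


log2(7143) = 12.8023
Bracket: 2^12 = 4096 < 7143 <= 2^13 = 8192
So ceil(log2(7143)) = 13

bits = ceil(log2(7143)) = ceil(12.8023) = 13 bits


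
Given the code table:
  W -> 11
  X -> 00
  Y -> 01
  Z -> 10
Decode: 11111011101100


Decoding:
11 -> W
11 -> W
10 -> Z
11 -> W
10 -> Z
11 -> W
00 -> X


Result: WWZWZWX


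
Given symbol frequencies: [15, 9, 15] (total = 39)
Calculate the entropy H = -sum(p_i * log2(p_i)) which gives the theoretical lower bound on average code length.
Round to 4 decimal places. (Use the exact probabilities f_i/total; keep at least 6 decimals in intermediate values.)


Per-symbol terms -p_i * log2(p_i) with p_i = f_i/39:
  p = 15/39 = 0.384615: log2(p) = -1.378512, -p*log2(p) = 0.530197
  p = 9/39 = 0.230769: log2(p) = -2.115477, -p*log2(p) = 0.488187
  p = 15/39 = 0.384615: log2(p) = -1.378512, -p*log2(p) = 0.530197
H = 0.530197 + 0.488187 + 0.530197 = 1.548581

H = 1.5486 bits/symbol


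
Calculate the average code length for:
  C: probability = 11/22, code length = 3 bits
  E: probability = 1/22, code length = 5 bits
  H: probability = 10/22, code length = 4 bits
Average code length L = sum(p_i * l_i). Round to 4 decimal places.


Weighted contributions p_i * l_i:
  C: (11/22) * 3 = 33/22
  E: (1/22) * 5 = 5/22
  H: (10/22) * 4 = 40/22
Sum = (33 + 5 + 40)/22 = 78/22

L = 78/22 = 3.5455 bits/symbol


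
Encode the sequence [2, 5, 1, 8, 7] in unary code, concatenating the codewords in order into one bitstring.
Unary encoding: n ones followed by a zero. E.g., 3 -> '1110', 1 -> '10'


Encode each number as n ones followed by a terminating 0:
  2 -> 110 (3 bits)
  5 -> 111110 (6 bits)
  1 -> 10 (2 bits)
  8 -> 111111110 (9 bits)
  7 -> 11111110 (8 bits)
Total length = 3 + 6 + 2 + 9 + 8 = 28 bits.

Unary([2, 5, 1, 8, 7]) = 1101111101011111111011111110 (28 bits)


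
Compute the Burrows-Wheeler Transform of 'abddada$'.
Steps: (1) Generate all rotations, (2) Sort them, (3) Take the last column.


Rotations (sorted):
  0: $abddada -> last char: a
  1: a$abddad -> last char: d
  2: abddada$ -> last char: $
  3: ada$abdd -> last char: d
  4: bddada$a -> last char: a
  5: da$abdda -> last char: a
  6: dada$abd -> last char: d
  7: ddada$ab -> last char: b


BWT = ad$daadb


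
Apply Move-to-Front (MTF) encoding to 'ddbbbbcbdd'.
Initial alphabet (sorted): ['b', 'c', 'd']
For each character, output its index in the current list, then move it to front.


MTF encoding:
'd': index 2 in ['b', 'c', 'd'] -> ['d', 'b', 'c']
'd': index 0 in ['d', 'b', 'c'] -> ['d', 'b', 'c']
'b': index 1 in ['d', 'b', 'c'] -> ['b', 'd', 'c']
'b': index 0 in ['b', 'd', 'c'] -> ['b', 'd', 'c']
'b': index 0 in ['b', 'd', 'c'] -> ['b', 'd', 'c']
'b': index 0 in ['b', 'd', 'c'] -> ['b', 'd', 'c']
'c': index 2 in ['b', 'd', 'c'] -> ['c', 'b', 'd']
'b': index 1 in ['c', 'b', 'd'] -> ['b', 'c', 'd']
'd': index 2 in ['b', 'c', 'd'] -> ['d', 'b', 'c']
'd': index 0 in ['d', 'b', 'c'] -> ['d', 'b', 'c']


Output: [2, 0, 1, 0, 0, 0, 2, 1, 2, 0]


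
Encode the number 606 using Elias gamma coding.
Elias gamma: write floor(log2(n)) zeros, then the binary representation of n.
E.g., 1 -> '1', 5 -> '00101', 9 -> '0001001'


num_bits = floor(log2(606)) + 1 = 10
leading_zeros = num_bits - 1 = 9
binary(606) = 1001011110

Elias gamma(606) = '000000000' + '1001011110' = 0000000001001011110 (19 bits)


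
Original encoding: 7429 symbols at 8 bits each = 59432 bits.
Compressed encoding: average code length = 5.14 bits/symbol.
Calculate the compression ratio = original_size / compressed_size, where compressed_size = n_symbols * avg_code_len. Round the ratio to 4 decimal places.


original_size = n_symbols * orig_bits = 7429 * 8 = 59432 bits
compressed_size = n_symbols * avg_code_len = 7429 * 5.14 = 38185.06 bits
ratio = original_size / compressed_size = 59432 / 38185.06 = 1.5564

Compression ratio = 1.5564


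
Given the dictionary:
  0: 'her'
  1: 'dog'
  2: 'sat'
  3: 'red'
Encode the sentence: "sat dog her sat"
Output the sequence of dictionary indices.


Look up each word in the dictionary:
  'sat' -> 2
  'dog' -> 1
  'her' -> 0
  'sat' -> 2

Encoded: [2, 1, 0, 2]


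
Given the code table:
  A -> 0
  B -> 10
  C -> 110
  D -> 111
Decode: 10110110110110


Decoding:
10 -> B
110 -> C
110 -> C
110 -> C
110 -> C


Result: BCCCC


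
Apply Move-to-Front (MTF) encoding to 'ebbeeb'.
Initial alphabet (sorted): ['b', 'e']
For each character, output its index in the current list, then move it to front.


MTF encoding:
'e': index 1 in ['b', 'e'] -> ['e', 'b']
'b': index 1 in ['e', 'b'] -> ['b', 'e']
'b': index 0 in ['b', 'e'] -> ['b', 'e']
'e': index 1 in ['b', 'e'] -> ['e', 'b']
'e': index 0 in ['e', 'b'] -> ['e', 'b']
'b': index 1 in ['e', 'b'] -> ['b', 'e']


Output: [1, 1, 0, 1, 0, 1]


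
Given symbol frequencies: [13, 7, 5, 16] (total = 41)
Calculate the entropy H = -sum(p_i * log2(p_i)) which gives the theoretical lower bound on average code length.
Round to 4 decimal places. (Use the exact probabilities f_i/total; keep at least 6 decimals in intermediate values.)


Per-symbol terms -p_i * log2(p_i) with p_i = f_i/41:
  p = 13/41 = 0.317073: log2(p) = -1.657112, -p*log2(p) = 0.525426
  p = 7/41 = 0.170732: log2(p) = -2.550197, -p*log2(p) = 0.435400
  p = 5/41 = 0.121951: log2(p) = -3.035624, -p*log2(p) = 0.370198
  p = 16/41 = 0.390244: log2(p) = -1.357552, -p*log2(p) = 0.529776
H = 0.525426 + 0.435400 + 0.370198 + 0.529776 = 1.860800

H = 1.8608 bits/symbol


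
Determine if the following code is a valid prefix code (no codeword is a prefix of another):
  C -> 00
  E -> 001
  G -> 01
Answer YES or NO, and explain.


Checking each pair (does one codeword prefix another?):
  C='00' vs E='001': prefix -- VIOLATION

NO -- this is NOT a valid prefix code. C (00) is a prefix of E (001).


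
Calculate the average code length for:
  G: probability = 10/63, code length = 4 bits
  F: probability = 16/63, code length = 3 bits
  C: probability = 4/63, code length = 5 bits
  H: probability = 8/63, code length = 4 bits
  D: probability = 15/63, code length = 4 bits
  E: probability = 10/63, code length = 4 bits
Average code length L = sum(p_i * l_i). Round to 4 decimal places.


Weighted contributions p_i * l_i:
  G: (10/63) * 4 = 40/63
  F: (16/63) * 3 = 48/63
  C: (4/63) * 5 = 20/63
  H: (8/63) * 4 = 32/63
  D: (15/63) * 4 = 60/63
  E: (10/63) * 4 = 40/63
Sum = (40 + 48 + 20 + 32 + 60 + 40)/63 = 240/63

L = 240/63 = 3.8095 bits/symbol


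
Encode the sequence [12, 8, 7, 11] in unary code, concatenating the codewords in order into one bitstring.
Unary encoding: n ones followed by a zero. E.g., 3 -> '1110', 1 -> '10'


Encode each number as n ones followed by a terminating 0:
  12 -> 1111111111110 (13 bits)
  8 -> 111111110 (9 bits)
  7 -> 11111110 (8 bits)
  11 -> 111111111110 (12 bits)
Total length = 13 + 9 + 8 + 12 = 42 bits.

Unary([12, 8, 7, 11]) = 111111111111011111111011111110111111111110 (42 bits)


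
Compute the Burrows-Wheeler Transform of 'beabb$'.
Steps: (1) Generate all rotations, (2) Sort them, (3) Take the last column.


Rotations (sorted):
  0: $beabb -> last char: b
  1: abb$be -> last char: e
  2: b$beab -> last char: b
  3: bb$bea -> last char: a
  4: beabb$ -> last char: $
  5: eabb$b -> last char: b


BWT = beba$b
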